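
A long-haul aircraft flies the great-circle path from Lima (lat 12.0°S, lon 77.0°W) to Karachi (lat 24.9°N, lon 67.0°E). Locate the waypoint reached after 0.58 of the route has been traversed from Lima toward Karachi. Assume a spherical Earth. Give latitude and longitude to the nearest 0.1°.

≈ lat 23.6°N, lon 0.1°E

Convert each endpoint to a unit vector on the sphere (x = cos φ cos λ, y = cos φ sin λ, z = sin φ).
The central angle between the endpoints is δ = arccos(p₁·p₂) ≈ 2.507 rad (143.6°).
Interpolate at f = 0.58 with slerp weights a = sin((1−f)δ)/sin δ ≈ 1.466, b = sin(fδ)/sin δ ≈ 1.675.
p = a·p₁ + b·p₂ ≈ (0.916, 0.002, 0.401); φ = arcsin(p_z) ≈ 23.62°, λ = atan2(p_y, p_x) ≈ 0.12°.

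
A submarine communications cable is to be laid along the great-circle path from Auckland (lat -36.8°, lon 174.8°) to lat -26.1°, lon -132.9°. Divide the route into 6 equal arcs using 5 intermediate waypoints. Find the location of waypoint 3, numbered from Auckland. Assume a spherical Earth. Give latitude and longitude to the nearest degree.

≈ lat -34°, lon -157°

From cos δ = sin φ₁ sin φ₂ + cos φ₁ cos φ₂ cos Δλ, the central angle is δ ≈ 0.791 rad (45.3°).
Interpolate at f = 3/6 with slerp weights a = sin((1−f)δ)/sin δ ≈ 0.542, b = sin(fδ)/sin δ ≈ 0.542.
p = a·p₁ + b·p₂ ≈ (-0.763, -0.317, -0.563); φ = arcsin(p_z) ≈ -34.26°, λ = atan2(p_y, p_x) ≈ -157.44°.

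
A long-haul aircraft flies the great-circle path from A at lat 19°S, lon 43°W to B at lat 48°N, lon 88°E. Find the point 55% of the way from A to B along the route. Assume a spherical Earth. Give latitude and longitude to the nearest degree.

≈ lat 35°N, lon 8°E

The haversine formula gives a central angle δ ≈ 2.288 rad (131.1°) between the endpoints.
Interpolate at f = 0.55 with slerp weights a = sin((1−f)δ)/sin δ ≈ 1.137, b = sin(fδ)/sin δ ≈ 1.262.
p = a·p₁ + b·p₂ ≈ (0.816, 0.111, 0.568); φ = arcsin(p_z) ≈ 34.60°, λ = atan2(p_y, p_x) ≈ 7.75°.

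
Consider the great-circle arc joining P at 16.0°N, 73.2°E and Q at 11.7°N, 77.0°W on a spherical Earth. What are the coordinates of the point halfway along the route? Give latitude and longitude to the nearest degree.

From cos δ = sin φ₁ sin φ₂ + cos φ₁ cos φ₂ cos Δλ, the central angle is δ ≈ 2.436 rad (139.5°).
Interpolate at f = 1/2 with slerp weights a = sin((1−f)δ)/sin δ ≈ 1.446, b = sin(fδ)/sin δ ≈ 1.446.
p = a·p₁ + b·p₂ ≈ (0.720, -0.049, 0.692); φ = arcsin(p_z) ≈ 43.78°, λ = atan2(p_y, p_x) ≈ -3.89°.

≈ 44°N, 4°W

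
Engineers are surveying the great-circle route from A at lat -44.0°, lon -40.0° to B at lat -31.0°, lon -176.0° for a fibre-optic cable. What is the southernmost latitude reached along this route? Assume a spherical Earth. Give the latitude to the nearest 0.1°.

The great circle lies in the plane with unit normal n̂ = (p₁ × p₂)/|p₁ × p₂|.
Here n̂_z ≈ -0.430; the vertex latitude is φ_max = arccos|n̂_z| ≈ 64.5°.
Check via Clairaut: cos φ_max = |cos φ₁| · sin C = cos(44.0°)·sin(143.3°) ≈ 0.430, again giving ≈ 64.5°.

≈ -64.5°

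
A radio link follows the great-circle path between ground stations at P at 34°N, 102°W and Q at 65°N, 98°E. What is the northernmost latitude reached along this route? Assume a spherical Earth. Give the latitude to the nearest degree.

The great circle lies in the plane with unit normal n̂ = (p₁ × p₂)/|p₁ × p₂|.
Here n̂_z ≈ -0.122; the vertex latitude is φ_max = arccos|n̂_z| ≈ 83.0°.
Check via Clairaut: cos φ_max = |cos φ₁| · sin C = cos(34.0°)·sin(8.4°) ≈ 0.122, again giving ≈ 83.0°.

≈ 83°N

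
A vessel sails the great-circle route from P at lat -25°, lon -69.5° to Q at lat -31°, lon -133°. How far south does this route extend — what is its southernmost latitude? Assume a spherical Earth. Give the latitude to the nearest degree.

≈ -33°

The great circle lies in the plane with unit normal n̂ = (p₁ × p₂)/|p₁ × p₂|.
Here n̂_z ≈ -0.842; the vertex latitude is φ_max = arccos|n̂_z| ≈ 32.6°.
Check via Clairaut: cos φ_max = |cos φ₁| · sin C = cos(25.0°)·sin(111.7°) ≈ 0.842, again giving ≈ 32.6°.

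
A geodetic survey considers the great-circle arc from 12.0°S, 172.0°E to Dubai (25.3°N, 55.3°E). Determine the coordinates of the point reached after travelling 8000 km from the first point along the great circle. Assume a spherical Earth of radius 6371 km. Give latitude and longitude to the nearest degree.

≈ 17°N, 105°E

Write both endpoints as unit vectors p₁, p₂ with components (cos φ cos λ, cos φ sin λ, sin φ).
The central angle between the endpoints is δ = arccos(p₁·p₂) ≈ 2.079 rad (119.1°). The total great-circle distance is δ·R ≈ 2.079 × 6371 ≈ 13242 km, so the target fraction is f = 8000/13242 ≈ 0.604.
Interpolate at f ≈ 0.604 with slerp weights a = sin((1−f)δ)/sin δ ≈ 0.839, b = sin(fδ)/sin δ ≈ 1.088.
p = a·p₁ + b·p₂ ≈ (-0.253, 0.923, 0.291); φ = arcsin(p_z) ≈ 16.89°, λ = atan2(p_y, p_x) ≈ 105.31°.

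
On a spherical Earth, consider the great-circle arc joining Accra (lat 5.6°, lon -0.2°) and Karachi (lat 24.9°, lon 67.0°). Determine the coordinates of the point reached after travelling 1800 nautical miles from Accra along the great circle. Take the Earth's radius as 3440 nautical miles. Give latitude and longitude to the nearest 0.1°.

Write both endpoints as unit vectors p₁, p₂ with components (cos φ cos λ, cos φ sin λ, sin φ).
The central angle between the endpoints is δ = arccos(p₁·p₂) ≈ 1.169 rad (67.0°). The total great-circle distance is δ·R ≈ 1.169 × 3440 ≈ 4022 nmi, so the target fraction is f = 1800/4022 ≈ 0.448.
Interpolate at f ≈ 0.448 with slerp weights a = sin((1−f)δ)/sin δ ≈ 0.654, b = sin(fδ)/sin δ ≈ 0.543.
p = a·p₁ + b·p₂ ≈ (0.843, 0.451, 0.292); φ = arcsin(p_z) ≈ 17.00°, λ = atan2(p_y, p_x) ≈ 28.14°.

≈ lat 17.0°, lon 28.1°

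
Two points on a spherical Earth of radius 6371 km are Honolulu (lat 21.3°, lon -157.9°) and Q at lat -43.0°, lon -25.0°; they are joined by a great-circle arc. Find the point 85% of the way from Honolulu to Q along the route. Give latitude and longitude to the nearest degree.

Convert each endpoint to a unit vector on the sphere (x = cos φ cos λ, y = cos φ sin λ, z = sin φ).
The central angle between the endpoints is δ = arccos(p₁·p₂) ≈ 2.363 rad (135.4°).
Interpolate at f = 0.85 with slerp weights a = sin((1−f)δ)/sin δ ≈ 0.494, b = sin(fδ)/sin δ ≈ 1.289.
p = a·p₁ + b·p₂ ≈ (0.428, -0.572, -0.700); φ = arcsin(p_z) ≈ -44.42°, λ = atan2(p_y, p_x) ≈ -53.16°.

≈ lat -44°, lon -53°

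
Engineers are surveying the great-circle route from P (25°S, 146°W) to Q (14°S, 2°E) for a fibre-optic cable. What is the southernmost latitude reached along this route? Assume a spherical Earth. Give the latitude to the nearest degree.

The great circle lies in the plane with unit normal n̂ = (p₁ × p₂)/|p₁ × p₂|.
Here n̂_z ≈ +0.609; the vertex latitude is φ_max = arccos|n̂_z| ≈ 52.5°.

≈ 52°S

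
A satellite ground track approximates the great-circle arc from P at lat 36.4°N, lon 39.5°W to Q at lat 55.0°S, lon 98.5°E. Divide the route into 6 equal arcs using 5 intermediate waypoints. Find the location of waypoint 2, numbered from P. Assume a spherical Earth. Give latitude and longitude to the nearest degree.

From cos δ = sin φ₁ sin φ₂ + cos φ₁ cos φ₂ cos Δλ, the central angle is δ ≈ 2.548 rad (146.0°).
Interpolate at f = 2/6 with slerp weights a = sin((1−f)δ)/sin δ ≈ 1.774, b = sin(fδ)/sin δ ≈ 1.343.
p = a·p₁ + b·p₂ ≈ (0.988, -0.146, -0.048); φ = arcsin(p_z) ≈ -2.73°, λ = atan2(p_y, p_x) ≈ -8.42°.

≈ lat 3°S, lon 8°W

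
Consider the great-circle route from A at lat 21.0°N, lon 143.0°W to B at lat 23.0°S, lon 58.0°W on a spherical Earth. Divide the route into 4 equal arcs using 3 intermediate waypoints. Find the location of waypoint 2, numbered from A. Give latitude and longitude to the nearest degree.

≈ lat 1°S, lon 101°W

Write both endpoints as unit vectors p₁, p₂ with components (cos φ cos λ, cos φ sin λ, sin φ).
The central angle between the endpoints is δ = arccos(p₁·p₂) ≈ 1.636 rad (93.7°).
Interpolate at f = 2/4 with slerp weights a = sin((1−f)δ)/sin δ ≈ 0.731, b = sin(fδ)/sin δ ≈ 0.731.
p = a·p₁ + b·p₂ ≈ (-0.189, -0.982, -0.024); φ = arcsin(p_z) ≈ -1.36°, λ = atan2(p_y, p_x) ≈ -100.87°.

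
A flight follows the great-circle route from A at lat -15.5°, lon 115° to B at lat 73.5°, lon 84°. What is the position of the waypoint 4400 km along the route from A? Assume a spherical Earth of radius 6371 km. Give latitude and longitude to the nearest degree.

The haversine formula gives a central angle δ ≈ 1.592 rad (91.2°) between the endpoints. The total great-circle distance is δ·R ≈ 1.592 × 6371 ≈ 10145 km, so the target fraction is f = 4400/10145 ≈ 0.434.
Interpolate at f ≈ 0.434 with slerp weights a = sin((1−f)δ)/sin δ ≈ 0.785, b = sin(fδ)/sin δ ≈ 0.637.
p = a·p₁ + b·p₂ ≈ (-0.301, 0.865, 0.401); φ = arcsin(p_z) ≈ 23.66°, λ = atan2(p_y, p_x) ≈ 109.16°.

≈ lat 24°, lon 109°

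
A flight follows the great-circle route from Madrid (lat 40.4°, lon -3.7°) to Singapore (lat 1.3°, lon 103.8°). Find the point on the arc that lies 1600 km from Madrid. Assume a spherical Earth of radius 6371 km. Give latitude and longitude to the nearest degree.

Convert each endpoint to a unit vector on the sphere (x = cos φ cos λ, y = cos φ sin λ, z = sin φ).
The central angle between the endpoints is δ = arccos(p₁·p₂) ≈ 1.787 rad (102.4°). The total great-circle distance is δ·R ≈ 1.787 × 6371 ≈ 11383 km, so the target fraction is f = 1600/11383 ≈ 0.141.
Interpolate at f ≈ 0.141 with slerp weights a = sin((1−f)δ)/sin δ ≈ 1.023, b = sin(fδ)/sin δ ≈ 0.254.
p = a·p₁ + b·p₂ ≈ (0.717, 0.197, 0.669); φ = arcsin(p_z) ≈ 41.98°, λ = atan2(p_y, p_x) ≈ 15.35°.

≈ lat 42°, lon 15°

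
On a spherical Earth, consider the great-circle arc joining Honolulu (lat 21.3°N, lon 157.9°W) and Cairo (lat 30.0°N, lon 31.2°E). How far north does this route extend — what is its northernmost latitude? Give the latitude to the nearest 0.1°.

The great circle lies in the plane with unit normal n̂ = (p₁ × p₂)/|p₁ × p₂|.
Here n̂_z ≈ -0.162; the vertex latitude is φ_max = arccos|n̂_z| ≈ 80.7°.

≈ 80.7°N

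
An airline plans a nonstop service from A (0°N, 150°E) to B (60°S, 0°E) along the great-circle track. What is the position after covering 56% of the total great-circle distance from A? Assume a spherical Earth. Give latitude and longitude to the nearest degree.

≈ (60°S, 120°E)

Write both endpoints as unit vectors p₁, p₂ with components (cos φ cos λ, cos φ sin λ, sin φ).
The central angle between the endpoints is δ = arccos(p₁·p₂) ≈ 2.019 rad (115.7°).
Interpolate at f = 0.56 with slerp weights a = sin((1−f)δ)/sin δ ≈ 0.861, b = sin(fδ)/sin δ ≈ 1.004.
p = a·p₁ + b·p₂ ≈ (-0.244, 0.430, -0.869); φ = arcsin(p_z) ≈ -60.36°, λ = atan2(p_y, p_x) ≈ 119.52°.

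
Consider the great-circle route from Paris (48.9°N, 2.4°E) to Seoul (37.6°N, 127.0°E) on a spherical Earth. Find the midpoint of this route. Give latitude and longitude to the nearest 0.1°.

≈ 63.4°N, 74.8°E

Write both endpoints as unit vectors p₁, p₂ with components (cos φ cos λ, cos φ sin λ, sin φ).
The central angle between the endpoints is δ = arccos(p₁·p₂) ≈ 1.406 rad (80.6°).
Interpolate at f = 1/2 with slerp weights a = sin((1−f)δ)/sin δ ≈ 0.655, b = sin(fδ)/sin δ ≈ 0.655.
p = a·p₁ + b·p₂ ≈ (0.118, 0.433, 0.894); φ = arcsin(p_z) ≈ 63.35°, λ = atan2(p_y, p_x) ≈ 74.75°.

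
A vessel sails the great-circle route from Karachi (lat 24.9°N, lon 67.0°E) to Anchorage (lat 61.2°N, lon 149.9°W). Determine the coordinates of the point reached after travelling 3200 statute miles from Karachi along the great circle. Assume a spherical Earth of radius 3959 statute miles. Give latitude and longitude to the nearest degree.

From cos δ = sin φ₁ sin φ₂ + cos φ₁ cos φ₂ cos Δλ, the central angle is δ ≈ 1.551 rad (88.9°). The total great-circle distance is δ·R ≈ 1.551 × 3959 ≈ 6142 mi, so the target fraction is f = 3200/6142 ≈ 0.521.
Interpolate at f ≈ 0.521 with slerp weights a = sin((1−f)δ)/sin δ ≈ 0.677, b = sin(fδ)/sin δ ≈ 0.723.
p = a·p₁ + b·p₂ ≈ (-0.062, 0.390, 0.919); φ = arcsin(p_z) ≈ 66.73°, λ = atan2(p_y, p_x) ≈ 98.98°.

≈ lat 67°N, lon 99°E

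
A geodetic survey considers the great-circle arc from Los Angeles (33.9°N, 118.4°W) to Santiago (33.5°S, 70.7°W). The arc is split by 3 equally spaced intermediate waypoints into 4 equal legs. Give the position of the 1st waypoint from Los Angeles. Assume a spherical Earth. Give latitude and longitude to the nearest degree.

≈ (17°N, 105°W)

Convert each endpoint to a unit vector on the sphere (x = cos φ cos λ, y = cos φ sin λ, z = sin φ).
The central angle between the endpoints is δ = arccos(p₁·p₂) ≈ 1.412 rad (80.9°).
Interpolate at f = 1/4 with slerp weights a = sin((1−f)δ)/sin δ ≈ 0.883, b = sin(fδ)/sin δ ≈ 0.350.
p = a·p₁ + b·p₂ ≈ (-0.252, -0.920, 0.299); φ = arcsin(p_z) ≈ 17.41°, λ = atan2(p_y, p_x) ≈ -105.32°.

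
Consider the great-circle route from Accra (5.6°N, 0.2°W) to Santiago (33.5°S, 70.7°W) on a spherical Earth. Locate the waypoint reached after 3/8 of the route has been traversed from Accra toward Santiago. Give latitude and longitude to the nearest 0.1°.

The haversine formula gives a central angle δ ≈ 1.346 rad (77.1°) between the endpoints.
Interpolate at f = 3/8 with slerp weights a = sin((1−f)δ)/sin δ ≈ 0.765, b = sin(fδ)/sin δ ≈ 0.496.
p = a·p₁ + b·p₂ ≈ (0.898, -0.393, -0.199); φ = arcsin(p_z) ≈ -11.49°, λ = atan2(p_y, p_x) ≈ -23.64°.

≈ 11.5°S, 23.6°W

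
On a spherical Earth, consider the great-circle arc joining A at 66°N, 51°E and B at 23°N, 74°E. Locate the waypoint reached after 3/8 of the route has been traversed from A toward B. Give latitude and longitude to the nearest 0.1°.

≈ 50.4°N, 64.4°E

The haversine formula gives a central angle δ ≈ 0.793 rad (45.4°) between the endpoints.
Interpolate at f = 3/8 with slerp weights a = sin((1−f)δ)/sin δ ≈ 0.668, b = sin(fδ)/sin δ ≈ 0.411.
p = a·p₁ + b·p₂ ≈ (0.275, 0.575, 0.771); φ = arcsin(p_z) ≈ 50.40°, λ = atan2(p_y, p_x) ≈ 64.42°.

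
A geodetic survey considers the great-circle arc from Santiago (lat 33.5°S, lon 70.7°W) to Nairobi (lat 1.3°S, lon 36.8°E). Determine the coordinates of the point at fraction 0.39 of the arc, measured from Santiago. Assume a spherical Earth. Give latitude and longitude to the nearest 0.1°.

The haversine formula gives a central angle δ ≈ 1.811 rad (103.8°) between the endpoints.
Interpolate at f = 0.39 with slerp weights a = sin((1−f)δ)/sin δ ≈ 0.920, b = sin(fδ)/sin δ ≈ 0.668.
p = a·p₁ + b·p₂ ≈ (0.789, -0.324, -0.523); φ = arcsin(p_z) ≈ -31.53°, λ = atan2(p_y, p_x) ≈ -22.32°.

≈ lat 31.5°S, lon 22.3°W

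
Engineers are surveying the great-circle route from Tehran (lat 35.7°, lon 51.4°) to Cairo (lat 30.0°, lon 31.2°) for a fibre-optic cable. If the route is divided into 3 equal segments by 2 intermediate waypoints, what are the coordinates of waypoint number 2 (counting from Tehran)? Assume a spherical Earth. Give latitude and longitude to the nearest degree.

≈ lat 32°, lon 38°

Write both endpoints as unit vectors p₁, p₂ with components (cos φ cos λ, cos φ sin λ, sin φ).
The central angle between the endpoints is δ = arccos(p₁·p₂) ≈ 0.312 rad (17.9°).
Interpolate at f = 2/3 with slerp weights a = sin((1−f)δ)/sin δ ≈ 0.338, b = sin(fδ)/sin δ ≈ 0.673.
p = a·p₁ + b·p₂ ≈ (0.670, 0.516, 0.534); φ = arcsin(p_z) ≈ 32.26°, λ = atan2(p_y, p_x) ≈ 37.64°.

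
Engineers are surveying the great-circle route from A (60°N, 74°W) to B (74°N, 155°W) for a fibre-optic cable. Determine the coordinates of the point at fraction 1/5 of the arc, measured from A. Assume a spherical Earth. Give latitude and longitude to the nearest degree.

≈ (65°N, 82°W)

Write both endpoints as unit vectors p₁, p₂ with components (cos φ cos λ, cos φ sin λ, sin φ).
The central angle between the endpoints is δ = arccos(p₁·p₂) ≈ 0.547 rad (31.3°).
Interpolate at f = 1/5 with slerp weights a = sin((1−f)δ)/sin δ ≈ 0.815, b = sin(fδ)/sin δ ≈ 0.210.
p = a·p₁ + b·p₂ ≈ (0.060, -0.416, 0.907); φ = arcsin(p_z) ≈ 65.14°, λ = atan2(p_y, p_x) ≈ -81.81°.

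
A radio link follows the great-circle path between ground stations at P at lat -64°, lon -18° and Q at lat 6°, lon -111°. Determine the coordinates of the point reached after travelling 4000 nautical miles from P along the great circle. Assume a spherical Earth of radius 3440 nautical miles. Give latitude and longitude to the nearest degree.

≈ lat -21°, lon -97°

Write both endpoints as unit vectors p₁, p₂ with components (cos φ cos λ, cos φ sin λ, sin φ).
The central angle between the endpoints is δ = arccos(p₁·p₂) ≈ 1.688 rad (96.7°). The total great-circle distance is δ·R ≈ 1.688 × 3440 ≈ 5806 nmi, so the target fraction is f = 4000/5806 ≈ 0.689.
Interpolate at f ≈ 0.689 with slerp weights a = sin((1−f)δ)/sin δ ≈ 0.505, b = sin(fδ)/sin δ ≈ 0.924.
p = a·p₁ + b·p₂ ≈ (-0.119, -0.926, -0.357); φ = arcsin(p_z) ≈ -20.92°, λ = atan2(p_y, p_x) ≈ -97.32°.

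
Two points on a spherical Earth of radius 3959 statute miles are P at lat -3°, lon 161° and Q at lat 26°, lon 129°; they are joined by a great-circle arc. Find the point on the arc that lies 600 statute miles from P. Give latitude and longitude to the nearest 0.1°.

Convert each endpoint to a unit vector on the sphere (x = cos φ cos λ, y = cos φ sin λ, z = sin φ).
The central angle between the endpoints is δ = arccos(p₁·p₂) ≈ 0.740 rad (42.4°). The total great-circle distance is δ·R ≈ 0.740 × 3959 ≈ 2931 mi, so the target fraction is f = 600/2931 ≈ 0.205.
Interpolate at f ≈ 0.205 with slerp weights a = sin((1−f)δ)/sin δ ≈ 0.823, b = sin(fδ)/sin δ ≈ 0.224.
p = a·p₁ + b·p₂ ≈ (-0.904, 0.424, 0.055); φ = arcsin(p_z) ≈ 3.15°, λ = atan2(p_y, p_x) ≈ 154.87°.

≈ lat 3.2°, lon 154.9°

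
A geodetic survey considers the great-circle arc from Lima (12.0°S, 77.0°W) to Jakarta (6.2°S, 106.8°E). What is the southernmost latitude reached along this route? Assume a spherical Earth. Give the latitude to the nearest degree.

The great circle lies in the plane with unit normal n̂ = (p₁ × p₂)/|p₁ × p₂|.
Here n̂_z ≈ -0.202; the vertex latitude is φ_max = arccos|n̂_z| ≈ 78.3°.

≈ 78°S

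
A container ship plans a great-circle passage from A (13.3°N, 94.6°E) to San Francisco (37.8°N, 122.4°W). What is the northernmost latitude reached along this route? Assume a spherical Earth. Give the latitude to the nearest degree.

≈ 58°N

The great circle lies in the plane with unit normal n̂ = (p₁ × p₂)/|p₁ × p₂|.
Here n̂_z ≈ +0.525; the vertex latitude is φ_max = arccos|n̂_z| ≈ 58.3°.
Check via Clairaut: cos φ_max = |cos φ₁| · sin C = cos(13.3°)·sin(32.7°) ≈ 0.525, again giving ≈ 58.3°.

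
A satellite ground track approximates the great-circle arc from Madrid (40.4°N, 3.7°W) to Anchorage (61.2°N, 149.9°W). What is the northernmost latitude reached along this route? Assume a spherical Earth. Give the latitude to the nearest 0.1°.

≈ 77.8°N

The great circle lies in the plane with unit normal n̂ = (p₁ × p₂)/|p₁ × p₂|.
Here n̂_z ≈ -0.212; the vertex latitude is φ_max = arccos|n̂_z| ≈ 77.8°.
Check via Clairaut: cos φ_max = |cos φ₁| · sin C = cos(40.4°)·sin(16.1°) ≈ 0.212, again giving ≈ 77.8°.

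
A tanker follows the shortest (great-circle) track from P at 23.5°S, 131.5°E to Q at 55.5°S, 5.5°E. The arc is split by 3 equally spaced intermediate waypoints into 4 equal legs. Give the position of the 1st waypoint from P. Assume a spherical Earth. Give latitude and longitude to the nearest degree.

≈ 43°S, 118°E

The haversine formula gives a central angle δ ≈ 1.547 rad (88.7°) between the endpoints.
Interpolate at f = 1/4 with slerp weights a = sin((1−f)δ)/sin δ ≈ 0.917, b = sin(fδ)/sin δ ≈ 0.377.
p = a·p₁ + b·p₂ ≈ (-0.345, 0.651, -0.677); φ = arcsin(p_z) ≈ -42.59°, λ = atan2(p_y, p_x) ≈ 117.91°.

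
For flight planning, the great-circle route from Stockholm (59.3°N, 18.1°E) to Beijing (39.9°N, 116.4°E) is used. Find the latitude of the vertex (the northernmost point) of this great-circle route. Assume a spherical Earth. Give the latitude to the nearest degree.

The great circle lies in the plane with unit normal n̂ = (p₁ × p₂)/|p₁ × p₂|.
Here n̂_z ≈ +0.446; the vertex latitude is φ_max = arccos|n̂_z| ≈ 63.5°.
Check via Clairaut: cos φ_max = |cos φ₁| · sin C = cos(59.3°)·sin(60.9°) ≈ 0.446, again giving ≈ 63.5°.

≈ 64°N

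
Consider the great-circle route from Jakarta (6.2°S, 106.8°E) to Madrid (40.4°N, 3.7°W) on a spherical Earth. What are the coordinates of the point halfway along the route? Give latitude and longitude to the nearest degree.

≈ (28°N, 62°E)

Write both endpoints as unit vectors p₁, p₂ with components (cos φ cos λ, cos φ sin λ, sin φ).
The central angle between the endpoints is δ = arccos(p₁·p₂) ≈ 1.913 rad (109.6°).
Interpolate at f = 1/2 with slerp weights a = sin((1−f)δ)/sin δ ≈ 0.867, b = sin(fδ)/sin δ ≈ 0.867.
p = a·p₁ + b·p₂ ≈ (0.410, 0.783, 0.468); φ = arcsin(p_z) ≈ 27.93°, λ = atan2(p_y, p_x) ≈ 62.36°.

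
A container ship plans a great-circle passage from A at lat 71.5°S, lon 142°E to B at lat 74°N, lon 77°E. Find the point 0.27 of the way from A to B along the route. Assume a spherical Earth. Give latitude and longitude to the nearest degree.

Convert each endpoint to a unit vector on the sphere (x = cos φ cos λ, y = cos φ sin λ, z = sin φ).
The central angle between the endpoints is δ = arccos(p₁·p₂) ≈ 2.635 rad (151.0°).
Interpolate at f = 0.27 with slerp weights a = sin((1−f)δ)/sin δ ≈ 1.935, b = sin(fδ)/sin δ ≈ 1.347.
p = a·p₁ + b·p₂ ≈ (-0.400, 0.740, -0.541); φ = arcsin(p_z) ≈ -32.73°, λ = atan2(p_y, p_x) ≈ 118.42°.

≈ lat 33°S, lon 118°E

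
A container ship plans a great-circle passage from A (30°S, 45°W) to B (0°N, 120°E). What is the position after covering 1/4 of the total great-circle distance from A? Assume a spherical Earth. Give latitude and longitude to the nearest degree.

From cos δ = sin φ₁ sin φ₂ + cos φ₁ cos φ₂ cos Δλ, the central angle is δ ≈ 2.562 rad (146.8°).
Interpolate at f = 1/4 with slerp weights a = sin((1−f)δ)/sin δ ≈ 1.714, b = sin(fδ)/sin δ ≈ 1.091.
p = a·p₁ + b·p₂ ≈ (0.504, -0.105, -0.857); φ = arcsin(p_z) ≈ -58.99°, λ = atan2(p_y, p_x) ≈ -11.79°.

≈ (59°S, 12°W)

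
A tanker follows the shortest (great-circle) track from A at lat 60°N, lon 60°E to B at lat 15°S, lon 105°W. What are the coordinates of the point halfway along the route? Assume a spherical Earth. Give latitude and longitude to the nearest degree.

≈ lat 51°N, lon 90°W

Convert each endpoint to a unit vector on the sphere (x = cos φ cos λ, y = cos φ sin λ, z = sin φ).
The central angle between the endpoints is δ = arccos(p₁·p₂) ≈ 2.333 rad (133.7°).
Interpolate at f = 1/2 with slerp weights a = sin((1−f)δ)/sin δ ≈ 1.271, b = sin(fδ)/sin δ ≈ 1.271.
p = a·p₁ + b·p₂ ≈ (0.000, -0.636, 0.772); φ = arcsin(p_z) ≈ 50.53°, λ = atan2(p_y, p_x) ≈ -90.00°.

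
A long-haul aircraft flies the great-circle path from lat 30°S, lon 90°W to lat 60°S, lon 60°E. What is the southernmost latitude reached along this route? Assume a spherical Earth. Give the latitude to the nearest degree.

≈ 77°S

The great circle lies in the plane with unit normal n̂ = (p₁ × p₂)/|p₁ × p₂|.
Here n̂_z ≈ +0.217; the vertex latitude is φ_max = arccos|n̂_z| ≈ 77.5°.
Check via Clairaut: cos φ_max = |cos φ₁| · sin C = cos(30.0°)·sin(165.5°) ≈ 0.217, again giving ≈ 77.5°.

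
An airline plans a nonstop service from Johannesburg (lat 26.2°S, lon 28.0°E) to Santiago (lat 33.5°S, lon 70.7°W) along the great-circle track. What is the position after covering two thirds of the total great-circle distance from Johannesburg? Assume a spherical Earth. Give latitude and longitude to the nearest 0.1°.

Convert each endpoint to a unit vector on the sphere (x = cos φ cos λ, y = cos φ sin λ, z = sin φ).
The central angle between the endpoints is δ = arccos(p₁·p₂) ≈ 1.440 rad (82.5°).
Interpolate at f = 2/3 with slerp weights a = sin((1−f)δ)/sin δ ≈ 0.466, b = sin(fδ)/sin δ ≈ 0.826.
p = a·p₁ + b·p₂ ≈ (0.597, -0.454, -0.662); φ = arcsin(p_z) ≈ -41.43°, λ = atan2(p_y, p_x) ≈ -37.27°.

≈ lat 41.4°S, lon 37.3°W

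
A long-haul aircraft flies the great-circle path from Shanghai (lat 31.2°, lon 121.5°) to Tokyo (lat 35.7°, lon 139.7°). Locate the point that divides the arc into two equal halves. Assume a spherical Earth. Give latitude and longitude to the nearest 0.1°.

Convert each endpoint to a unit vector on the sphere (x = cos φ cos λ, y = cos φ sin λ, z = sin φ).
The central angle between the endpoints is δ = arccos(p₁·p₂) ≈ 0.276 rad (15.8°).
Interpolate at f = 1/2 with slerp weights a = sin((1−f)δ)/sin δ ≈ 0.505, b = sin(fδ)/sin δ ≈ 0.505.
p = a·p₁ + b·p₂ ≈ (-0.538, 0.633, 0.556); φ = arcsin(p_z) ≈ 33.78°, λ = atan2(p_y, p_x) ≈ 130.36°.

≈ lat 33.8°, lon 130.4°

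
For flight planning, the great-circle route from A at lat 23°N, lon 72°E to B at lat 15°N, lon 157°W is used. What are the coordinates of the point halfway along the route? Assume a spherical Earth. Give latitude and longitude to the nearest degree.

≈ lat 40°N, lon 141°E

Write both endpoints as unit vectors p₁, p₂ with components (cos φ cos λ, cos φ sin λ, sin φ).
The central angle between the endpoints is δ = arccos(p₁·p₂) ≈ 2.074 rad (118.8°).
Interpolate at f = 1/2 with slerp weights a = sin((1−f)δ)/sin δ ≈ 0.983, b = sin(fδ)/sin δ ≈ 0.983.
p = a·p₁ + b·p₂ ≈ (-0.594, 0.489, 0.638); φ = arcsin(p_z) ≈ 39.66°, λ = atan2(p_y, p_x) ≈ 140.52°.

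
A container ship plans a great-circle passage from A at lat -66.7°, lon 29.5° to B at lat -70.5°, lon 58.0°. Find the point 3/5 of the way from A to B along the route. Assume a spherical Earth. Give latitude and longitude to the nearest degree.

≈ lat -70°, lon 45°

From cos δ = sin φ₁ sin φ₂ + cos φ₁ cos φ₂ cos Δλ, the central angle is δ ≈ 0.191 rad (10.9°).
Interpolate at f = 3/5 with slerp weights a = sin((1−f)δ)/sin δ ≈ 0.402, b = sin(fδ)/sin δ ≈ 0.602.
p = a·p₁ + b·p₂ ≈ (0.245, 0.249, -0.937); φ = arcsin(p_z) ≈ -69.56°, λ = atan2(p_y, p_x) ≈ 45.45°.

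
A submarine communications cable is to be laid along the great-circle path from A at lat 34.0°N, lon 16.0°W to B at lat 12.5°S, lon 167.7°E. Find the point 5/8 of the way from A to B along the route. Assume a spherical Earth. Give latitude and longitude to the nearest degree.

≈ lat 46°N, lon 178°E

The haversine formula gives a central angle δ ≈ 2.762 rad (158.2°) between the endpoints.
Interpolate at f = 5/8 with slerp weights a = sin((1−f)δ)/sin δ ≈ 2.320, b = sin(fδ)/sin δ ≈ 2.665.
p = a·p₁ + b·p₂ ≈ (-0.693, 0.024, 0.721); φ = arcsin(p_z) ≈ 46.11°, λ = atan2(p_y, p_x) ≈ 178.01°.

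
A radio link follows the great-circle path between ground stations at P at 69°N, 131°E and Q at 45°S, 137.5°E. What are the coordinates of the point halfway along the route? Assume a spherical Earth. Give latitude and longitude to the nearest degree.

≈ 12°N, 135°E

From cos δ = sin φ₁ sin φ₂ + cos φ₁ cos φ₂ cos Δλ, the central angle is δ ≈ 1.991 rad (114.1°).
Interpolate at f = 1/2 with slerp weights a = sin((1−f)δ)/sin δ ≈ 0.919, b = sin(fδ)/sin δ ≈ 0.919.
p = a·p₁ + b·p₂ ≈ (-0.695, 0.688, 0.208); φ = arcsin(p_z) ≈ 12.02°, λ = atan2(p_y, p_x) ≈ 135.31°.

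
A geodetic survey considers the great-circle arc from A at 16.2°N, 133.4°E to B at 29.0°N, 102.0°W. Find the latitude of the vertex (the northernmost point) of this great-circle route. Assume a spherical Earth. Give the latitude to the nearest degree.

The great circle lies in the plane with unit normal n̂ = (p₁ × p₂)/|p₁ × p₂|.
Here n̂_z ≈ +0.736; the vertex latitude is φ_max = arccos|n̂_z| ≈ 42.6°.

≈ 43°N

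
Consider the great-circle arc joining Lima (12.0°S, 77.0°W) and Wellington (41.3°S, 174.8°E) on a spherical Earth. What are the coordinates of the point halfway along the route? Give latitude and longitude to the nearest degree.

Write both endpoints as unit vectors p₁, p₂ with components (cos φ cos λ, cos φ sin λ, sin φ).
The central angle between the endpoints is δ = arccos(p₁·p₂) ≈ 1.663 rad (95.3°).
Interpolate at f = 1/2 with slerp weights a = sin((1−f)δ)/sin δ ≈ 0.742, b = sin(fδ)/sin δ ≈ 0.742.
p = a·p₁ + b·p₂ ≈ (-0.392, -0.657, -0.644); φ = arcsin(p_z) ≈ -40.10°, λ = atan2(p_y, p_x) ≈ -120.83°.

≈ 40°S, 121°W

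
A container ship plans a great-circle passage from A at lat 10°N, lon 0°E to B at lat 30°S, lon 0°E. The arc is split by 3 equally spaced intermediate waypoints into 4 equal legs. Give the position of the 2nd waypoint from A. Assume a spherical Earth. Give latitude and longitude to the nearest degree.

Convert each endpoint to a unit vector on the sphere (x = cos φ cos λ, y = cos φ sin λ, z = sin φ).
The central angle between the endpoints is δ = arccos(p₁·p₂) ≈ 0.698 rad (40.0°).
Interpolate at f = 2/4 with slerp weights a = sin((1−f)δ)/sin δ ≈ 0.532, b = sin(fδ)/sin δ ≈ 0.532.
p = a·p₁ + b·p₂ ≈ (0.985, 0.000, -0.174); φ = arcsin(p_z) ≈ -10.00°, λ = atan2(p_y, p_x) ≈ 0.00°.

≈ lat 10°S, lon 0°E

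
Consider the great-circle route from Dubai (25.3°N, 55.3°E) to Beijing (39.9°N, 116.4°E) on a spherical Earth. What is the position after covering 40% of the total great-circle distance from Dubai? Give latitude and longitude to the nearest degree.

From cos δ = sin φ₁ sin φ₂ + cos φ₁ cos φ₂ cos Δλ, the central angle is δ ≈ 0.916 rad (52.5°).
Interpolate at f = 0.40 with slerp weights a = sin((1−f)δ)/sin δ ≈ 0.658, b = sin(fδ)/sin δ ≈ 0.452.
p = a·p₁ + b·p₂ ≈ (0.185, 0.800, 0.571); φ = arcsin(p_z) ≈ 34.83°, λ = atan2(p_y, p_x) ≈ 76.99°.

≈ 35°N, 77°E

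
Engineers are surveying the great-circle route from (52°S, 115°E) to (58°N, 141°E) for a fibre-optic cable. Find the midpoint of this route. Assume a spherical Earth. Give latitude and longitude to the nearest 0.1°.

≈ (3.1°N, 127.0°E)

Convert each endpoint to a unit vector on the sphere (x = cos φ cos λ, y = cos φ sin λ, z = sin φ).
The central angle between the endpoints is δ = arccos(p₁·p₂) ≈ 1.955 rad (112.0°).
Interpolate at f = 1/2 with slerp weights a = sin((1−f)δ)/sin δ ≈ 0.894, b = sin(fδ)/sin δ ≈ 0.894.
p = a·p₁ + b·p₂ ≈ (-0.601, 0.797, 0.054); φ = arcsin(p_z) ≈ 3.08°, λ = atan2(p_y, p_x) ≈ 127.01°.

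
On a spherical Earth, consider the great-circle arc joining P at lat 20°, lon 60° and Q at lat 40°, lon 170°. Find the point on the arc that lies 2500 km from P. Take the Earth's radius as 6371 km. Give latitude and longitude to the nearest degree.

≈ lat 34°, lon 80°

From cos δ = sin φ₁ sin φ₂ + cos φ₁ cos φ₂ cos Δλ, the central angle is δ ≈ 1.597 rad (91.5°). The total great-circle distance is δ·R ≈ 1.597 × 6371 ≈ 10175 km, so the target fraction is f = 2500/10175 ≈ 0.246.
Interpolate at f ≈ 0.246 with slerp weights a = sin((1−f)δ)/sin δ ≈ 0.934, b = sin(fδ)/sin δ ≈ 0.383.
p = a·p₁ + b·p₂ ≈ (0.150, 0.811, 0.565); φ = arcsin(p_z) ≈ 34.43°, λ = atan2(p_y, p_x) ≈ 79.50°.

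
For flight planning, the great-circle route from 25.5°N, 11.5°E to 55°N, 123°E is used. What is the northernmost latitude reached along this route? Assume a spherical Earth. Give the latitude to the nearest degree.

The great circle lies in the plane with unit normal n̂ = (p₁ × p₂)/|p₁ × p₂|.
Here n̂_z ≈ +0.488; the vertex latitude is φ_max = arccos|n̂_z| ≈ 60.8°.
Check via Clairaut: cos φ_max = |cos φ₁| · sin C = cos(25.5°)·sin(32.7°) ≈ 0.488, again giving ≈ 60.8°.

≈ 61°N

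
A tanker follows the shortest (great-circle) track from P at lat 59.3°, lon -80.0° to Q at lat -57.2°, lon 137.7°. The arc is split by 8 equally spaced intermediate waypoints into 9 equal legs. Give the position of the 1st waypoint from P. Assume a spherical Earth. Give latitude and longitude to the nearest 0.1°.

≈ lat 52.2°, lon -109.4°

Convert each endpoint to a unit vector on the sphere (x = cos φ cos λ, y = cos φ sin λ, z = sin φ).
The central angle between the endpoints is δ = arccos(p₁·p₂) ≈ 2.798 rad (160.3°).
Interpolate at f = 1/9 with slerp weights a = sin((1−f)δ)/sin δ ≈ 1.807, b = sin(fδ)/sin δ ≈ 0.908.
p = a·p₁ + b·p₂ ≈ (-0.204, -0.578, 0.791); φ = arcsin(p_z) ≈ 52.23°, λ = atan2(p_y, p_x) ≈ -109.43°.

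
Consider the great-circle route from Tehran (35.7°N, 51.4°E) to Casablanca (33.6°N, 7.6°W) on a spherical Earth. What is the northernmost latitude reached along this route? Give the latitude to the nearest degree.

≈ 39°N

The great circle lies in the plane with unit normal n̂ = (p₁ × p₂)/|p₁ × p₂|.
Here n̂_z ≈ -0.782; the vertex latitude is φ_max = arccos|n̂_z| ≈ 38.5°.
Check via Clairaut: cos φ_max = |cos φ₁| · sin C = cos(35.7°)·sin(74.4°) ≈ 0.782, again giving ≈ 38.5°.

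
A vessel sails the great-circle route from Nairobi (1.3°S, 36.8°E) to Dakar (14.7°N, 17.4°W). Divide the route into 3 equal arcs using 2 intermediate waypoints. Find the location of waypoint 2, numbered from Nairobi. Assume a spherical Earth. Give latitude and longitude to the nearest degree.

From cos δ = sin φ₁ sin φ₂ + cos φ₁ cos φ₂ cos Δλ, the central angle is δ ≈ 0.977 rad (56.0°).
Interpolate at f = 2/3 with slerp weights a = sin((1−f)δ)/sin δ ≈ 0.386, b = sin(fδ)/sin δ ≈ 0.731.
p = a·p₁ + b·p₂ ≈ (0.984, 0.020, 0.177); φ = arcsin(p_z) ≈ 10.19°, λ = atan2(p_y, p_x) ≈ 1.14°.

≈ 10°N, 1°E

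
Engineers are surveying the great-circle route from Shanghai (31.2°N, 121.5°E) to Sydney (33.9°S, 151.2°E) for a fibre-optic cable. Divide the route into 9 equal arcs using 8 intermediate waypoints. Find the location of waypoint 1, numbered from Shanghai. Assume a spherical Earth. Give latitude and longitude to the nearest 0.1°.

The haversine formula gives a central angle δ ≈ 1.237 rad (70.9°) between the endpoints.
Interpolate at f = 1/9 with slerp weights a = sin((1−f)δ)/sin δ ≈ 0.943, b = sin(fδ)/sin δ ≈ 0.145.
p = a·p₁ + b·p₂ ≈ (-0.527, 0.746, 0.408); φ = arcsin(p_z) ≈ 24.06°, λ = atan2(p_y, p_x) ≈ 125.24°.

≈ 24.1°N, 125.2°E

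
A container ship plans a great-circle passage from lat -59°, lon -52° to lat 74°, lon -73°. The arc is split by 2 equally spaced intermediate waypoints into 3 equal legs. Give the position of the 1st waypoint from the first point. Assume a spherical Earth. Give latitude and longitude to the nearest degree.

Write both endpoints as unit vectors p₁, p₂ with components (cos φ cos λ, cos φ sin λ, sin φ).
The central angle between the endpoints is δ = arccos(p₁·p₂) ≈ 2.334 rad (133.7°).
Interpolate at f = 1/3 with slerp weights a = sin((1−f)δ)/sin δ ≈ 1.384, b = sin(fδ)/sin δ ≈ 0.972.
p = a·p₁ + b·p₂ ≈ (0.517, -0.818, -0.252); φ = arcsin(p_z) ≈ -14.62°, λ = atan2(p_y, p_x) ≈ -57.69°.

≈ lat -15°, lon -58°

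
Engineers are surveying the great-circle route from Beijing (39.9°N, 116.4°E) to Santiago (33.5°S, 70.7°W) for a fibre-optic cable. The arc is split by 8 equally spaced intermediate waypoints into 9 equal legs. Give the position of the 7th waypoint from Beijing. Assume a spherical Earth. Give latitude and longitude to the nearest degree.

The haversine formula gives a central angle δ ≈ 2.992 rad (171.4°) between the endpoints.
Interpolate at f = 7/9 with slerp weights a = sin((1−f)δ)/sin δ ≈ 4.146, b = sin(fδ)/sin δ ≈ 4.886.
p = a·p₁ + b·p₂ ≈ (-0.067, -0.997, -0.038); φ = arcsin(p_z) ≈ -2.17°, λ = atan2(p_y, p_x) ≈ -93.87°.

≈ (2°S, 94°W)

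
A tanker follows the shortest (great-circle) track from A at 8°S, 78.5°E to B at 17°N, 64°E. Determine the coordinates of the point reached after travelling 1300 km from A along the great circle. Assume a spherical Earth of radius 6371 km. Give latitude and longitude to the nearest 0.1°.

The haversine formula gives a central angle δ ≈ 0.503 rad (28.8°) between the endpoints. The total great-circle distance is δ·R ≈ 0.503 × 6371 ≈ 3205 km, so the target fraction is f = 1300/3205 ≈ 0.406.
Interpolate at f ≈ 0.406 with slerp weights a = sin((1−f)δ)/sin δ ≈ 0.611, b = sin(fδ)/sin δ ≈ 0.420.
p = a·p₁ + b·p₂ ≈ (0.297, 0.954, 0.038); φ = arcsin(p_z) ≈ 2.17°, λ = atan2(p_y, p_x) ≈ 72.72°.

≈ 2.2°N, 72.7°E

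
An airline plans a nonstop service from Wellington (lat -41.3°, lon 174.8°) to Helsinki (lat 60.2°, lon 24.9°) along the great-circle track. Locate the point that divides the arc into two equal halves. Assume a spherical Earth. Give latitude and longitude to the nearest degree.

≈ lat 27°, lon 137°

Convert each endpoint to a unit vector on the sphere (x = cos φ cos λ, y = cos φ sin λ, z = sin φ).
The central angle between the endpoints is δ = arccos(p₁·p₂) ≈ 2.681 rad (153.6°).
Interpolate at f = 1/2 with slerp weights a = sin((1−f)δ)/sin δ ≈ 2.190, b = sin(fδ)/sin δ ≈ 2.190.
p = a·p₁ + b·p₂ ≈ (-0.651, 0.607, 0.455); φ = arcsin(p_z) ≈ 27.06°, λ = atan2(p_y, p_x) ≈ 137.00°.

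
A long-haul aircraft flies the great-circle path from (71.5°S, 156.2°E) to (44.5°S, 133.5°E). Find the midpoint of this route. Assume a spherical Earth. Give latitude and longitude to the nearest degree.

Convert each endpoint to a unit vector on the sphere (x = cos φ cos λ, y = cos φ sin λ, z = sin φ).
The central angle between the endpoints is δ = arccos(p₁·p₂) ≈ 0.509 rad (29.1°).
Interpolate at f = 1/2 with slerp weights a = sin((1−f)δ)/sin δ ≈ 0.517, b = sin(fδ)/sin δ ≈ 0.517.
p = a·p₁ + b·p₂ ≈ (-0.404, 0.333, -0.852); φ = arcsin(p_z) ≈ -58.43°, λ = atan2(p_y, p_x) ≈ 140.44°.

≈ (58°S, 140°E)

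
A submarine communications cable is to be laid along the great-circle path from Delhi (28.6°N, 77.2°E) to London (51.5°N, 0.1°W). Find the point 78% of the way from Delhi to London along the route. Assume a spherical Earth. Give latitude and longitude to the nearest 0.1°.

≈ 51.8°N, 21.4°E

Convert each endpoint to a unit vector on the sphere (x = cos φ cos λ, y = cos φ sin λ, z = sin φ).
The central angle between the endpoints is δ = arccos(p₁·p₂) ≈ 1.053 rad (60.3°).
Interpolate at f = 0.78 with slerp weights a = sin((1−f)δ)/sin δ ≈ 0.264, b = sin(fδ)/sin δ ≈ 0.843.
p = a·p₁ + b·p₂ ≈ (0.576, 0.225, 0.786); φ = arcsin(p_z) ≈ 51.80°, λ = atan2(p_y, p_x) ≈ 21.37°.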